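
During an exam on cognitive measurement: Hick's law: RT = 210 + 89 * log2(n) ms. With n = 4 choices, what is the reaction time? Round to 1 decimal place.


RT = 210 + 89 * log2(4)
log2(4) = 2.0
RT = 210 + 89 * 2.0
= 210 + 178.0
= 388.0 ms


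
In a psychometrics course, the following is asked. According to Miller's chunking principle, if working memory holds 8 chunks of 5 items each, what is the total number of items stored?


Total items = chunks * items_per_chunk
= 8 * 5
= 40


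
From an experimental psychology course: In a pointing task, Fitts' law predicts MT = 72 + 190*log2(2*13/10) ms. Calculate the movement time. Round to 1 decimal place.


MT = 72 + 190 * log2(2*13/10)
2D/W = 2.6
log2(2.6) = 1.3785
MT = 72 + 190 * 1.3785
= 333.9 ms


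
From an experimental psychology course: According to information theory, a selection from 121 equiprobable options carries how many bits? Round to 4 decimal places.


H = log2(n)
H = log2(121)
= 6.9189


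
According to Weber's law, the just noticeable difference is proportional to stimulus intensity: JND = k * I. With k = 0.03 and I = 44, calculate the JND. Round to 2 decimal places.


JND = k * I
JND = 0.03 * 44
= 1.32


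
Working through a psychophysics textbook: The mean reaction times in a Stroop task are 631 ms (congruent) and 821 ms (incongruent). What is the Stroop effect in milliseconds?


Stroop effect = RT(incongruent) - RT(congruent)
= 821 - 631
= 190 ms


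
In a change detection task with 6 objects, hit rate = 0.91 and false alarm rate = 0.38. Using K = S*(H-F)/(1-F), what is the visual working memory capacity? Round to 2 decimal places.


K = S * (H - F) / (1 - F)
H - F = 0.53
1 - F = 0.62
K = 6 * 0.53 / 0.62
= 5.13


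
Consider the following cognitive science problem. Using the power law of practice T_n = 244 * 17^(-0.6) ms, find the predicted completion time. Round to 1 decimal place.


T_n = 244 * 17^(-0.6)
17^(-0.6) = 0.182697
T_n = 244 * 0.182697
= 44.6 ms


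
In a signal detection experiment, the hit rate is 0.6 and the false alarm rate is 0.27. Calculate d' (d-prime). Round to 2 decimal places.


d' = z(HR) - z(FAR)
z(0.6) = 0.2533
z(0.27) = -0.6128
d' = 0.2533 - -0.6128
= 0.87


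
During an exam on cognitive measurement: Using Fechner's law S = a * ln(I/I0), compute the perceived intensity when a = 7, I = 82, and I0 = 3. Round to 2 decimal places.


S = 7 * ln(82/3)
I/I0 = 27.333333
ln(27.333333) = 3.3081
S = 7 * 3.3081
= 23.16


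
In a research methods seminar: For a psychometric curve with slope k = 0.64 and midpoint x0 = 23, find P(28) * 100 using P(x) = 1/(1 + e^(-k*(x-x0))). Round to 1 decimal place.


P(x) = 1/(1 + e^(-0.64*(28 - 23)))
Exponent = -0.64 * 5 = -3.2
e^(-3.2) = 0.040762
P = 1/(1 + 0.040762) = 0.960834
Percentage = 96.1


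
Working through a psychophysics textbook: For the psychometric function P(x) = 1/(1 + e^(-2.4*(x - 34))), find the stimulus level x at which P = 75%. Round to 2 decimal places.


At P = 0.75: 0.75 = 1/(1 + e^(-k*(x-x0)))
Solving: e^(-k*(x-x0)) = 1/3
x = x0 + ln(3)/k
ln(3) = 1.0986
x = 34 + 1.0986/2.4
= 34 + 0.4578
= 34.46


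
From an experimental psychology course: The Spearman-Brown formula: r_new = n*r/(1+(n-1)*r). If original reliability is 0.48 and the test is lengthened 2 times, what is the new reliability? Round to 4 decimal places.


r_new = n*r / (1 + (n-1)*r)
Numerator = 2 * 0.48 = 0.96
Denominator = 1 + 1 * 0.48 = 1.48
r_new = 0.96 / 1.48
= 0.6486


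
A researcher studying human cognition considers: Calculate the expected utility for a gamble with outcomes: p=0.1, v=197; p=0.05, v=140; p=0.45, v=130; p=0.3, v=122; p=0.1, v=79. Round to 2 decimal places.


EU = sum(p_i * v_i)
0.1 * 197 = 19.7
0.05 * 140 = 7.0
0.45 * 130 = 58.5
0.3 * 122 = 36.6
0.1 * 79 = 7.9
EU = 19.7 + 7.0 + 58.5 + 36.6 + 7.9
= 129.70


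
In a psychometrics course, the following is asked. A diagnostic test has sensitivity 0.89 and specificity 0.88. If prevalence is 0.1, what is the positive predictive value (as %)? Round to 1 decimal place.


PPV = (sens * prev) / (sens * prev + (1-spec) * (1-prev))
Numerator = 0.89 * 0.1 = 0.089
P(positive and no disease) = (1 - spec) * (1 - prev) = (1 - 0.88) * (1 - 0.1) = 0.108
Denominator = 0.089 + 0.108 = 0.197
PPV = 0.089 / 0.197 = 0.451777
As percentage = 45.2


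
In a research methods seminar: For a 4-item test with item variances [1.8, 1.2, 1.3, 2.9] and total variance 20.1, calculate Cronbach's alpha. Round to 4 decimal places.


alpha = (k/(k-1)) * (1 - sum(s_i^2)/s_total^2)
sum(item variances) = 7.2
k/(k-1) = 4/3 = 1.333333
1 - 7.2/20.1 = 1 - 0.358209 = 0.641791
alpha = 1.333333 * 0.641791
= 0.8557


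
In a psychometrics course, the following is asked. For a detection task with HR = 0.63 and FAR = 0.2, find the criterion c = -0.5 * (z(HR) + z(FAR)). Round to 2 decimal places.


c = -0.5 * (z(HR) + z(FAR))
z(0.63) = 0.3319
z(0.2) = -0.8416
c = -0.5 * (0.3319 + -0.8416)
= -0.5 * -0.5097
= 0.25


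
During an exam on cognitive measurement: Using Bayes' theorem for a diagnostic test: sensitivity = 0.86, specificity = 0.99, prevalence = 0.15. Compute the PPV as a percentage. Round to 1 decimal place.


PPV = (sens * prev) / (sens * prev + (1-spec) * (1-prev))
Numerator = 0.86 * 0.15 = 0.129
P(positive and no disease) = (1 - spec) * (1 - prev) = (1 - 0.99) * (1 - 0.15) = 0.0085
Denominator = 0.129 + 0.0085 = 0.1375
PPV = 0.129 / 0.1375 = 0.938182
As percentage = 93.8


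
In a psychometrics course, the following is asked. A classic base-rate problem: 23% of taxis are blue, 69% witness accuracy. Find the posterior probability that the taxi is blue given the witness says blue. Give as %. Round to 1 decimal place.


P(blue | says blue) = P(says blue | blue)*P(blue) / [P(says blue | blue)*P(blue) + P(says blue | not blue)*P(not blue)]
Numerator = 0.69 * 0.23 = 0.1587
False identification = 0.31 * 0.77 = 0.2387
P = 0.1587 / (0.1587 + 0.2387)
= 0.1587 / 0.3974
As percentage = 39.9


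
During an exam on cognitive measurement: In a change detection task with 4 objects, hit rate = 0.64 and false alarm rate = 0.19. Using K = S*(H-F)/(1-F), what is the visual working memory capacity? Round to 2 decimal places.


K = S * (H - F) / (1 - F)
H - F = 0.45
1 - F = 0.81
K = 4 * 0.45 / 0.81
= 2.22


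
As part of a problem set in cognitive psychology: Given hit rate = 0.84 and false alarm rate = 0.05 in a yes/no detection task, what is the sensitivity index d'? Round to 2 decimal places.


d' = z(HR) - z(FAR)
z(0.84) = 0.9945
z(0.05) = -1.6449
d' = 0.9945 - -1.6449
= 2.64


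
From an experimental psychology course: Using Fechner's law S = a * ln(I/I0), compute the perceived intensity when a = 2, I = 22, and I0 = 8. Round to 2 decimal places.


S = 2 * ln(22/8)
I/I0 = 2.75
ln(2.75) = 1.0116
S = 2 * 1.0116
= 2.02


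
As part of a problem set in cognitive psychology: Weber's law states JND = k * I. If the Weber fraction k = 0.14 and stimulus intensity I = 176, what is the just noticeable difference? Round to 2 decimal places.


JND = k * I
JND = 0.14 * 176
= 24.64


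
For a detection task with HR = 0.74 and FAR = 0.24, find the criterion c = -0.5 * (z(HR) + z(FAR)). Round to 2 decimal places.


c = -0.5 * (z(HR) + z(FAR))
z(0.74) = 0.6433
z(0.24) = -0.7063
c = -0.5 * (0.6433 + -0.7063)
= -0.5 * -0.063
= 0.03


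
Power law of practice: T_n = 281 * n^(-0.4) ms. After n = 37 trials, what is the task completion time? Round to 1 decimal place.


T_n = 281 * 37^(-0.4)
37^(-0.4) = 0.235895
T_n = 281 * 0.235895
= 66.3 ms


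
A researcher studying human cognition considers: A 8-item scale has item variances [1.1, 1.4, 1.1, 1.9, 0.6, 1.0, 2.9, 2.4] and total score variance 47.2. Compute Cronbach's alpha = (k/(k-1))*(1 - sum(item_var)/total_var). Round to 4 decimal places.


alpha = (k/(k-1)) * (1 - sum(s_i^2)/s_total^2)
sum(item variances) = 12.4
k/(k-1) = 8/7 = 1.142857
1 - 12.4/47.2 = 1 - 0.262712 = 0.737288
alpha = 1.142857 * 0.737288
= 0.8426


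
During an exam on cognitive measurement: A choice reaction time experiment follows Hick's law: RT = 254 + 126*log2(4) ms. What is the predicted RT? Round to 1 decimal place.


RT = 254 + 126 * log2(4)
log2(4) = 2.0
RT = 254 + 126 * 2.0
= 254 + 252.0
= 506.0 ms


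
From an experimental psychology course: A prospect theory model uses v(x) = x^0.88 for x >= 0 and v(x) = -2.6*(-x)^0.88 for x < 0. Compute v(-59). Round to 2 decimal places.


Since x = -59 < 0, use v(x) = -lambda*(-x)^alpha
(-x) = 59
59^0.88 = 36.1701
v(-59) = -2.6 * 36.1701
= -94.04


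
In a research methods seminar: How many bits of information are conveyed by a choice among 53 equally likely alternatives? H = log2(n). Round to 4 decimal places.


H = log2(n)
H = log2(53)
= 5.7279


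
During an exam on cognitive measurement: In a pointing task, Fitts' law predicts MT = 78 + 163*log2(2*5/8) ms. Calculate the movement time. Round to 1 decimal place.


MT = 78 + 163 * log2(2*5/8)
2D/W = 1.25
log2(1.25) = 0.3219
MT = 78 + 163 * 0.3219
= 130.5 ms


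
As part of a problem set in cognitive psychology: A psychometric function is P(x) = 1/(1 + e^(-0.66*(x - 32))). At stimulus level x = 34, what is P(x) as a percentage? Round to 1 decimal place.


P(x) = 1/(1 + e^(-0.66*(34 - 32)))
Exponent = -0.66 * 2 = -1.32
e^(-1.32) = 0.267135
P = 1/(1 + 0.267135) = 0.789182
Percentage = 78.9


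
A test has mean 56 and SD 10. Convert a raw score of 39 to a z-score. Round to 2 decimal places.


z = (X - mu) / sigma
= (39 - 56) / 10
= -17 / 10
= -1.70


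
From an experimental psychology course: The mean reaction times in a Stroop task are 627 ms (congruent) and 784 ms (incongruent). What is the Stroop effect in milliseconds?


Stroop effect = RT(incongruent) - RT(congruent)
= 784 - 627
= 157 ms


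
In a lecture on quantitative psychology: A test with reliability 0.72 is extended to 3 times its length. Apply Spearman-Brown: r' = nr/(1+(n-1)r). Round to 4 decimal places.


r_new = n*r / (1 + (n-1)*r)
Numerator = 3 * 0.72 = 2.16
Denominator = 1 + 2 * 0.72 = 2.44
r_new = 2.16 / 2.44
= 0.8852


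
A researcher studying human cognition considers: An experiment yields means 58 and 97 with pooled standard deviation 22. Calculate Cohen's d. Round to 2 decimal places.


Cohen's d = (M1 - M2) / S_pooled
= (58 - 97) / 22
= -39 / 22
= -1.77


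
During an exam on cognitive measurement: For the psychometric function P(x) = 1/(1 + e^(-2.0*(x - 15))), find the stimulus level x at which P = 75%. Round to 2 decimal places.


At P = 0.75: 0.75 = 1/(1 + e^(-k*(x-x0)))
Solving: e^(-k*(x-x0)) = 1/3
x = x0 + ln(3)/k
ln(3) = 1.0986
x = 15 + 1.0986/2.0
= 15 + 0.5493
= 15.55


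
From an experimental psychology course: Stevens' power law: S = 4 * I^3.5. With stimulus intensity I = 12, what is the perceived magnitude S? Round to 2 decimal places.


S = 4 * 12^3.5
12^3.5 = 5985.9676
S = 4 * 5985.9676
= 23943.87


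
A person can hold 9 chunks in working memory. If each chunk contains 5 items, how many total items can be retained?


Total items = chunks * items_per_chunk
= 9 * 5
= 45


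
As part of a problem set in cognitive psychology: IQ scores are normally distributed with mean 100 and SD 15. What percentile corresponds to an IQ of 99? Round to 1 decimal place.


z = (IQ - mean) / SD
z = (99 - 100) / 15 = -0.0667
Percentile = Phi(-0.0667) * 100
Phi(-0.0667) = 0.47341
= 47.3


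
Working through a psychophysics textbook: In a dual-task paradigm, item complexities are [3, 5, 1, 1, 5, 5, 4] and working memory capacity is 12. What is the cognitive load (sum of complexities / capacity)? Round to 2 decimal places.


Total complexity = 3 + 5 + 1 + 1 + 5 + 5 + 4 = 24
Load = total / capacity = 24 / 12
= 2.00


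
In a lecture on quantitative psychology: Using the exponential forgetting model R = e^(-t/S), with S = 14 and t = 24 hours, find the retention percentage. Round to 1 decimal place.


R = e^(-t/S)
-t/S = -24/14 = -1.714286
R = e^(-1.714286) = 0.180092
Percentage = 0.180092 * 100
= 18.0


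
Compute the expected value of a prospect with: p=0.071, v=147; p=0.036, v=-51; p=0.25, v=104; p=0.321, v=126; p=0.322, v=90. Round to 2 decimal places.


EU = sum(p_i * v_i)
0.071 * 147 = 10.437
0.036 * -51 = -1.836
0.25 * 104 = 26.0
0.321 * 126 = 40.446
0.322 * 90 = 28.98
EU = 10.437 + -1.836 + 26.0 + 40.446 + 28.98
= 104.03


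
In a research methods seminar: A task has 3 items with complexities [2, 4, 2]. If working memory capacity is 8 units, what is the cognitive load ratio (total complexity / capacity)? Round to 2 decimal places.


Total complexity = 2 + 4 + 2 = 8
Load = total / capacity = 8 / 8
= 1.00


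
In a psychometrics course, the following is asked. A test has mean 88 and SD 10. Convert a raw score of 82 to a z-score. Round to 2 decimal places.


z = (X - mu) / sigma
= (82 - 88) / 10
= -6 / 10
= -0.60


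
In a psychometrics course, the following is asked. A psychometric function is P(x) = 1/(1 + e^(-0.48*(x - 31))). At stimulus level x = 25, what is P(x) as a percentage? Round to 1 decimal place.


P(x) = 1/(1 + e^(-0.48*(25 - 31)))
Exponent = -0.48 * -6 = 2.88
e^(2.88) = 17.814273
P = 1/(1 + 17.814273) = 0.053151
Percentage = 5.3


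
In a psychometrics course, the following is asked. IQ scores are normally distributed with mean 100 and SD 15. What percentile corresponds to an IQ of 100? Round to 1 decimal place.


z = (IQ - mean) / SD
z = (100 - 100) / 15 = 0.0
Percentile = Phi(0.0) * 100
Phi(0.0) = 0.5
= 50.0


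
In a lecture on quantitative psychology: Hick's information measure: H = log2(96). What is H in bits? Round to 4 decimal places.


H = log2(n)
H = log2(96)
= 6.5850


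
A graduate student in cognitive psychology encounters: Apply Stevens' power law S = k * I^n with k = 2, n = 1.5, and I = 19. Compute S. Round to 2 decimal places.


S = 2 * 19^1.5
19^1.5 = 82.8191
S = 2 * 82.8191
= 165.64


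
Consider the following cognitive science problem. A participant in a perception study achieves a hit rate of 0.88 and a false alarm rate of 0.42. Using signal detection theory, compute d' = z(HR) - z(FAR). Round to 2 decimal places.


d' = z(HR) - z(FAR)
z(0.88) = 1.175
z(0.42) = -0.2019
d' = 1.175 - -0.2019
= 1.38


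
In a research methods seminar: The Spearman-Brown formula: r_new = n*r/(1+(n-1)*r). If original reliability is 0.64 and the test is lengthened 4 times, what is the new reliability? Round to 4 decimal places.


r_new = n*r / (1 + (n-1)*r)
Numerator = 4 * 0.64 = 2.56
Denominator = 1 + 3 * 0.64 = 2.92
r_new = 2.56 / 2.92
= 0.8767


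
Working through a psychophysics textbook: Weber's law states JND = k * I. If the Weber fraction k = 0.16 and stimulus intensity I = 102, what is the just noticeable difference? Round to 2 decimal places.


JND = k * I
JND = 0.16 * 102
= 16.32


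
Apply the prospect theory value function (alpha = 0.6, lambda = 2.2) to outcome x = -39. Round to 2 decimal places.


Since x = -39 < 0, use v(x) = -lambda*(-x)^alpha
(-x) = 39
39^0.6 = 9.0082
v(-39) = -2.2 * 9.0082
= -19.82


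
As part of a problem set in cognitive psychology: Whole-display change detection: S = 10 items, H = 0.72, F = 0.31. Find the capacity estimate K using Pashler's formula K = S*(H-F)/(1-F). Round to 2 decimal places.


K = S * (H - F) / (1 - F)
H - F = 0.41
1 - F = 0.69
K = 10 * 0.41 / 0.69
= 5.94


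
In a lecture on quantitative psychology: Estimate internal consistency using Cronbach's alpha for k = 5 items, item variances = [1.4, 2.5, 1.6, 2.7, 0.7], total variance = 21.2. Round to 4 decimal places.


alpha = (k/(k-1)) * (1 - sum(s_i^2)/s_total^2)
sum(item variances) = 8.9
k/(k-1) = 5/4 = 1.25
1 - 8.9/21.2 = 1 - 0.419811 = 0.580189
alpha = 1.25 * 0.580189
= 0.7252


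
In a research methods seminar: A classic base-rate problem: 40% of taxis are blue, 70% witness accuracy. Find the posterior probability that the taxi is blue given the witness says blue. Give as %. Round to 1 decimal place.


P(blue | says blue) = P(says blue | blue)*P(blue) / [P(says blue | blue)*P(blue) + P(says blue | not blue)*P(not blue)]
Numerator = 0.7 * 0.4 = 0.28
False identification = 0.3 * 0.6 = 0.18
P = 0.28 / (0.28 + 0.18)
= 0.28 / 0.46
As percentage = 60.9


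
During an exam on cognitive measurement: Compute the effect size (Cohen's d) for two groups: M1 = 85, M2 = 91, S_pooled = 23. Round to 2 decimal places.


Cohen's d = (M1 - M2) / S_pooled
= (85 - 91) / 23
= -6 / 23
= -0.26


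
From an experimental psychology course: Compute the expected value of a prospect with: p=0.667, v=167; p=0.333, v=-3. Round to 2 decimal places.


EU = sum(p_i * v_i)
0.667 * 167 = 111.389
0.333 * -3 = -0.999
EU = 111.389 + -0.999
= 110.39


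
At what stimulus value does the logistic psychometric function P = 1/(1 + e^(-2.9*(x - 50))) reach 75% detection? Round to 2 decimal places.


At P = 0.75: 0.75 = 1/(1 + e^(-k*(x-x0)))
Solving: e^(-k*(x-x0)) = 1/3
x = x0 + ln(3)/k
ln(3) = 1.0986
x = 50 + 1.0986/2.9
= 50 + 0.3788
= 50.38


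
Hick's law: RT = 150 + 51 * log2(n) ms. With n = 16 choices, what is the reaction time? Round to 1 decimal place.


RT = 150 + 51 * log2(16)
log2(16) = 4.0
RT = 150 + 51 * 4.0
= 150 + 204.0
= 354.0 ms


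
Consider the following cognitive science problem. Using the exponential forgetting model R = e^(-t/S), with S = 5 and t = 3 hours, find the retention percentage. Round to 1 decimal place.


R = e^(-t/S)
-t/S = -3/5 = -0.6
R = e^(-0.6) = 0.548812
Percentage = 0.548812 * 100
= 54.9


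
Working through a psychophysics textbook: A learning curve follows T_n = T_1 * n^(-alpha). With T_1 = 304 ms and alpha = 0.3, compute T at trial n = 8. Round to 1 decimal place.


T_n = 304 * 8^(-0.3)
8^(-0.3) = 0.535887
T_n = 304 * 0.535887
= 162.9 ms


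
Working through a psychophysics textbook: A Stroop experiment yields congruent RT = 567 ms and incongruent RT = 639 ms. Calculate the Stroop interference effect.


Stroop effect = RT(incongruent) - RT(congruent)
= 639 - 567
= 72 ms


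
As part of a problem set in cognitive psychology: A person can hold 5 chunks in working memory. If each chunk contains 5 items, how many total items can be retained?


Total items = chunks * items_per_chunk
= 5 * 5
= 25


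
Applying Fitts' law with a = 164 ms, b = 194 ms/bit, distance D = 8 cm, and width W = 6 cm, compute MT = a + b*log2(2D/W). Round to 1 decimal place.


MT = 164 + 194 * log2(2*8/6)
2D/W = 2.666667
log2(2.666667) = 1.415
MT = 164 + 194 * 1.415
= 438.5 ms


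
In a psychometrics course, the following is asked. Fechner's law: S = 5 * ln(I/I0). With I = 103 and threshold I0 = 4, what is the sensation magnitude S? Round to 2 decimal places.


S = 5 * ln(103/4)
I/I0 = 25.75
ln(25.75) = 3.2484
S = 5 * 3.2484
= 16.24


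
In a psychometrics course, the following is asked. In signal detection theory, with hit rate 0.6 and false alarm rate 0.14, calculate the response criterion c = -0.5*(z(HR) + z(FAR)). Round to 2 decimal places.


c = -0.5 * (z(HR) + z(FAR))
z(0.6) = 0.2533
z(0.14) = -1.0803
c = -0.5 * (0.2533 + -1.0803)
= -0.5 * -0.827
= 0.41


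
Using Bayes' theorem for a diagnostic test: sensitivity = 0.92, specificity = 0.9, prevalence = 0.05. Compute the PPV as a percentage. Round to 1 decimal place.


PPV = (sens * prev) / (sens * prev + (1-spec) * (1-prev))
Numerator = 0.92 * 0.05 = 0.046
P(positive and no disease) = (1 - spec) * (1 - prev) = (1 - 0.9) * (1 - 0.05) = 0.095
Denominator = 0.046 + 0.095 = 0.141
PPV = 0.046 / 0.141 = 0.326241
As percentage = 32.6


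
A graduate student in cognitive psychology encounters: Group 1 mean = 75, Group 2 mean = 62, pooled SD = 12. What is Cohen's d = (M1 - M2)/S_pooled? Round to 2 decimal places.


Cohen's d = (M1 - M2) / S_pooled
= (75 - 62) / 12
= 13 / 12
= 1.08


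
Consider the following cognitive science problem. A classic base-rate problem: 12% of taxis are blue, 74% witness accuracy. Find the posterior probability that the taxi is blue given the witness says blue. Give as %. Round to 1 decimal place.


P(blue | says blue) = P(says blue | blue)*P(blue) / [P(says blue | blue)*P(blue) + P(says blue | not blue)*P(not blue)]
Numerator = 0.74 * 0.12 = 0.0888
False identification = 0.26 * 0.88 = 0.2288
P = 0.0888 / (0.0888 + 0.2288)
= 0.0888 / 0.3176
As percentage = 28.0


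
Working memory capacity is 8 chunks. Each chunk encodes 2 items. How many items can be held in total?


Total items = chunks * items_per_chunk
= 8 * 2
= 16


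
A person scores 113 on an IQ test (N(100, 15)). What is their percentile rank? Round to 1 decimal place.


z = (IQ - mean) / SD
z = (113 - 100) / 15 = 0.8667
Percentile = Phi(0.8667) * 100
Phi(0.8667) = 0.806947
= 80.7


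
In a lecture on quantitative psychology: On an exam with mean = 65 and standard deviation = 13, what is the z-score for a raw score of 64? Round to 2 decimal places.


z = (X - mu) / sigma
= (64 - 65) / 13
= -1 / 13
= -0.08


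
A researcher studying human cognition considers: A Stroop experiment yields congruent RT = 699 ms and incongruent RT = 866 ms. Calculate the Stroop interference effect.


Stroop effect = RT(incongruent) - RT(congruent)
= 866 - 699
= 167 ms


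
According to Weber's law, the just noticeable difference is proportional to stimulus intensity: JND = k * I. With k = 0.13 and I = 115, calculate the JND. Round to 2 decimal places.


JND = k * I
JND = 0.13 * 115
= 14.95


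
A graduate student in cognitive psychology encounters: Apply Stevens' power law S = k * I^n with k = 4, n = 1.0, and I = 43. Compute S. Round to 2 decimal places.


S = 4 * 43^1.0
43^1.0 = 43.0
S = 4 * 43.0
= 172.00


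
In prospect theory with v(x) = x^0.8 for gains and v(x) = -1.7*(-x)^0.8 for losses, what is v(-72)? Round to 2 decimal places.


Since x = -72 < 0, use v(x) = -lambda*(-x)^alpha
(-x) = 72
72^0.8 = 30.6102
v(-72) = -1.7 * 30.6102
= -52.04


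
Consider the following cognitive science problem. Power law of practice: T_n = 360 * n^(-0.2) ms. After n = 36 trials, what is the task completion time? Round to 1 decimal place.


T_n = 360 * 36^(-0.2)
36^(-0.2) = 0.488359
T_n = 360 * 0.488359
= 175.8 ms


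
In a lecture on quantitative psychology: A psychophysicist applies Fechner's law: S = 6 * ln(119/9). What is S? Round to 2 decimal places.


S = 6 * ln(119/9)
I/I0 = 13.222222
ln(13.222222) = 2.5819
S = 6 * 2.5819
= 15.49


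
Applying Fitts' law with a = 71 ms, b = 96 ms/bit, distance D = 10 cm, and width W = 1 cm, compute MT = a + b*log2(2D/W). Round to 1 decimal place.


MT = 71 + 96 * log2(2*10/1)
2D/W = 20.0
log2(20.0) = 4.3219
MT = 71 + 96 * 4.3219
= 485.9 ms


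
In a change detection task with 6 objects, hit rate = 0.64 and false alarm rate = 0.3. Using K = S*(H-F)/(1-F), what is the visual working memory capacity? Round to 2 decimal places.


K = S * (H - F) / (1 - F)
H - F = 0.34
1 - F = 0.7
K = 6 * 0.34 / 0.7
= 2.91


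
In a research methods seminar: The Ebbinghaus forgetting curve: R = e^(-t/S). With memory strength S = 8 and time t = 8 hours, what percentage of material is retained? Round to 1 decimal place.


R = e^(-t/S)
-t/S = -8/8 = -1.0
R = e^(-1.0) = 0.367879
Percentage = 0.367879 * 100
= 36.8


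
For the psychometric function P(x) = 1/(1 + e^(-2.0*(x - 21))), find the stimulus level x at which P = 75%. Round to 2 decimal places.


At P = 0.75: 0.75 = 1/(1 + e^(-k*(x-x0)))
Solving: e^(-k*(x-x0)) = 1/3
x = x0 + ln(3)/k
ln(3) = 1.0986
x = 21 + 1.0986/2.0
= 21 + 0.5493
= 21.55


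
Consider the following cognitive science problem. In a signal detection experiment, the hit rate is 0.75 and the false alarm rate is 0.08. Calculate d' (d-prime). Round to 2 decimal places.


d' = z(HR) - z(FAR)
z(0.75) = 0.6745
z(0.08) = -1.4051
d' = 0.6745 - -1.4051
= 2.08


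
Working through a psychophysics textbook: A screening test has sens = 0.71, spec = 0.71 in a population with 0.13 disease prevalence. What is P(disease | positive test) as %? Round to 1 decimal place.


PPV = (sens * prev) / (sens * prev + (1-spec) * (1-prev))
Numerator = 0.71 * 0.13 = 0.0923
P(positive and no disease) = (1 - spec) * (1 - prev) = (1 - 0.71) * (1 - 0.13) = 0.2523
Denominator = 0.0923 + 0.2523 = 0.3446
PPV = 0.0923 / 0.3446 = 0.267847
As percentage = 26.8


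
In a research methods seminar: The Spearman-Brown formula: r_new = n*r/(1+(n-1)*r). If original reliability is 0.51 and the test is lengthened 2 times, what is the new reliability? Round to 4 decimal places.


r_new = n*r / (1 + (n-1)*r)
Numerator = 2 * 0.51 = 1.02
Denominator = 1 + 1 * 0.51 = 1.51
r_new = 1.02 / 1.51
= 0.6755


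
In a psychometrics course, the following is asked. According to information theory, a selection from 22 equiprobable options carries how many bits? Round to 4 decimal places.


H = log2(n)
H = log2(22)
= 4.4594


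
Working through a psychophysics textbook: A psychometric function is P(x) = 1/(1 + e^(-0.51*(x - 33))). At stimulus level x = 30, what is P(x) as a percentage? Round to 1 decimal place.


P(x) = 1/(1 + e^(-0.51*(30 - 33)))
Exponent = -0.51 * -3 = 1.53
e^(1.53) = 4.618177
P = 1/(1 + 4.618177) = 0.177994
Percentage = 17.8


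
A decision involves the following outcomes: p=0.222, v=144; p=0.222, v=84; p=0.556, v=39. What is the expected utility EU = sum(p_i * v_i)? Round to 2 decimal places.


EU = sum(p_i * v_i)
0.222 * 144 = 31.968
0.222 * 84 = 18.648
0.556 * 39 = 21.684
EU = 31.968 + 18.648 + 21.684
= 72.30


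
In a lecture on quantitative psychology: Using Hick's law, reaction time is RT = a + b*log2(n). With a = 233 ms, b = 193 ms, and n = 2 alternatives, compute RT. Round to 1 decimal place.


RT = 233 + 193 * log2(2)
log2(2) = 1.0
RT = 233 + 193 * 1.0
= 233 + 193.0
= 426.0 ms


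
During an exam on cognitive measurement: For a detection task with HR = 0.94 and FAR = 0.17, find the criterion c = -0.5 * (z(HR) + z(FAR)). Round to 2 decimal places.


c = -0.5 * (z(HR) + z(FAR))
z(0.94) = 1.5548
z(0.17) = -0.9542
c = -0.5 * (1.5548 + -0.9542)
= -0.5 * 0.6006
= -0.30


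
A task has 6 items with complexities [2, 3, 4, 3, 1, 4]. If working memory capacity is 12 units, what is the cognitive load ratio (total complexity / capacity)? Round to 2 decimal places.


Total complexity = 2 + 3 + 4 + 3 + 1 + 4 = 17
Load = total / capacity = 17 / 12
= 1.42


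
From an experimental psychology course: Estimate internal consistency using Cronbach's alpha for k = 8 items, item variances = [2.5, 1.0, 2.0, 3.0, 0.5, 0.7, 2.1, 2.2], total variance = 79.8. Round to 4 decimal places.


alpha = (k/(k-1)) * (1 - sum(s_i^2)/s_total^2)
sum(item variances) = 14.0
k/(k-1) = 8/7 = 1.142857
1 - 14.0/79.8 = 1 - 0.175439 = 0.824561
alpha = 1.142857 * 0.824561
= 0.9424


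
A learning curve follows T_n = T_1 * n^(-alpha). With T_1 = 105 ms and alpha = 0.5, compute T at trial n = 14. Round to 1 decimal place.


T_n = 105 * 14^(-0.5)
14^(-0.5) = 0.267261
T_n = 105 * 0.267261
= 28.1 ms


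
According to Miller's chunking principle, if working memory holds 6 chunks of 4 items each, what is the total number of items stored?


Total items = chunks * items_per_chunk
= 6 * 4
= 24


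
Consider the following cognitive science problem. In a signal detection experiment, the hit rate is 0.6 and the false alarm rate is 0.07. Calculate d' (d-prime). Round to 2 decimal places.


d' = z(HR) - z(FAR)
z(0.6) = 0.2533
z(0.07) = -1.4758
d' = 0.2533 - -1.4758
= 1.73


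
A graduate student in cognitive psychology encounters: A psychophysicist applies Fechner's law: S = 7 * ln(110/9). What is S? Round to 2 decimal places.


S = 7 * ln(110/9)
I/I0 = 12.222222
ln(12.222222) = 2.5033
S = 7 * 2.5033
= 17.52


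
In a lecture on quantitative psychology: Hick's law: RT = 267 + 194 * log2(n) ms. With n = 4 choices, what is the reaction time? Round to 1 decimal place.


RT = 267 + 194 * log2(4)
log2(4) = 2.0
RT = 267 + 194 * 2.0
= 267 + 388.0
= 655.0 ms


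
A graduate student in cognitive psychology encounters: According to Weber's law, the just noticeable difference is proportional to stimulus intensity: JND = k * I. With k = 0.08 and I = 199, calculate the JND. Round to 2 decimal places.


JND = k * I
JND = 0.08 * 199
= 15.92


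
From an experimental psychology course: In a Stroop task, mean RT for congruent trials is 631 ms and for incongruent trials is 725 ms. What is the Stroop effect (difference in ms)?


Stroop effect = RT(incongruent) - RT(congruent)
= 725 - 631
= 94 ms


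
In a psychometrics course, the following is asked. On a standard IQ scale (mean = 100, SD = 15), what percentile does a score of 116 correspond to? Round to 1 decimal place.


z = (IQ - mean) / SD
z = (116 - 100) / 15 = 1.0667
Percentile = Phi(1.0667) * 100
Phi(1.0667) = 0.856946
= 85.7


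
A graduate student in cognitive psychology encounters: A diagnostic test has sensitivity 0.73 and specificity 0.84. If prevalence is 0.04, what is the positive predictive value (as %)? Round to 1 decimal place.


PPV = (sens * prev) / (sens * prev + (1-spec) * (1-prev))
Numerator = 0.73 * 0.04 = 0.0292
P(positive and no disease) = (1 - spec) * (1 - prev) = (1 - 0.84) * (1 - 0.04) = 0.1536
Denominator = 0.0292 + 0.1536 = 0.1828
PPV = 0.0292 / 0.1828 = 0.159737
As percentage = 16.0


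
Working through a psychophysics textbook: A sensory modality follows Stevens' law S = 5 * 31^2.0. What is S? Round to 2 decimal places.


S = 5 * 31^2.0
31^2.0 = 961.0
S = 5 * 961.0
= 4805.00


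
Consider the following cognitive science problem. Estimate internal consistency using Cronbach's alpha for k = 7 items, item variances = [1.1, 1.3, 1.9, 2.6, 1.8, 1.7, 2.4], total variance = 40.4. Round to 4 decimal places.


alpha = (k/(k-1)) * (1 - sum(s_i^2)/s_total^2)
sum(item variances) = 12.8
k/(k-1) = 7/6 = 1.166667
1 - 12.8/40.4 = 1 - 0.316832 = 0.683168
alpha = 1.166667 * 0.683168
= 0.7970


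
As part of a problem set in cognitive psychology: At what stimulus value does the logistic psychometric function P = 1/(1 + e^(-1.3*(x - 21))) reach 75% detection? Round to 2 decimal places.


At P = 0.75: 0.75 = 1/(1 + e^(-k*(x-x0)))
Solving: e^(-k*(x-x0)) = 1/3
x = x0 + ln(3)/k
ln(3) = 1.0986
x = 21 + 1.0986/1.3
= 21 + 0.8451
= 21.85


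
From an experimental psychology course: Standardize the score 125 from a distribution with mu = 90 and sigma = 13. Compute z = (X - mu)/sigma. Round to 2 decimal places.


z = (X - mu) / sigma
= (125 - 90) / 13
= 35 / 13
= 2.69


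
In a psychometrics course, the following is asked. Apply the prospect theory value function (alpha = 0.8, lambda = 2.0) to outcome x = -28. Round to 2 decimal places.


Since x = -28 < 0, use v(x) = -lambda*(-x)^alpha
(-x) = 28
28^0.8 = 14.3789
v(-28) = -2.0 * 14.3789
= -28.76


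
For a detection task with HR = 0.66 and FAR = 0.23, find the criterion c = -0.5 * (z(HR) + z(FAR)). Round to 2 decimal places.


c = -0.5 * (z(HR) + z(FAR))
z(0.66) = 0.4125
z(0.23) = -0.7388
c = -0.5 * (0.4125 + -0.7388)
= -0.5 * -0.3263
= 0.16


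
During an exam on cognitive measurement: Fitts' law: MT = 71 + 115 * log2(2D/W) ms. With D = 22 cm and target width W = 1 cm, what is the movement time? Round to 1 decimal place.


MT = 71 + 115 * log2(2*22/1)
2D/W = 44.0
log2(44.0) = 5.4594
MT = 71 + 115 * 5.4594
= 698.8 ms


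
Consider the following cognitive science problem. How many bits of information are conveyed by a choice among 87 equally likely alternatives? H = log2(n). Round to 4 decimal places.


H = log2(n)
H = log2(87)
= 6.4429


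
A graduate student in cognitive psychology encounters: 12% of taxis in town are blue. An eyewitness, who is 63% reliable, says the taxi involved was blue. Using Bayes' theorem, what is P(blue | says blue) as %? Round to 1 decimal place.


P(blue | says blue) = P(says blue | blue)*P(blue) / [P(says blue | blue)*P(blue) + P(says blue | not blue)*P(not blue)]
Numerator = 0.63 * 0.12 = 0.0756
False identification = 0.37 * 0.88 = 0.3256
P = 0.0756 / (0.0756 + 0.3256)
= 0.0756 / 0.4012
As percentage = 18.8


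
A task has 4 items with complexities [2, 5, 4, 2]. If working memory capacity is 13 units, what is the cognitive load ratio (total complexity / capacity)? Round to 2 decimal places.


Total complexity = 2 + 5 + 4 + 2 = 13
Load = total / capacity = 13 / 13
= 1.00


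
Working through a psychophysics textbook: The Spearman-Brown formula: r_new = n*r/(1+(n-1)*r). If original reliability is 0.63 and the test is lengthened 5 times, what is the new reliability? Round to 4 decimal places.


r_new = n*r / (1 + (n-1)*r)
Numerator = 5 * 0.63 = 3.15
Denominator = 1 + 4 * 0.63 = 3.52
r_new = 3.15 / 3.52
= 0.8949


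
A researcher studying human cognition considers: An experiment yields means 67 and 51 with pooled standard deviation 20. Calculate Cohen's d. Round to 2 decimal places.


Cohen's d = (M1 - M2) / S_pooled
= (67 - 51) / 20
= 16 / 20
= 0.80


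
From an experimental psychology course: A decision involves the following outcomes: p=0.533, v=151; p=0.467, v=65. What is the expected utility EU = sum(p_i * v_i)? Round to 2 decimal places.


EU = sum(p_i * v_i)
0.533 * 151 = 80.483
0.467 * 65 = 30.355
EU = 80.483 + 30.355
= 110.84


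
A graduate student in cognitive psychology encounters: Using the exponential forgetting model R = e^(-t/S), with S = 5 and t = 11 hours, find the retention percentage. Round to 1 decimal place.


R = e^(-t/S)
-t/S = -11/5 = -2.2
R = e^(-2.2) = 0.110803
Percentage = 0.110803 * 100
= 11.1


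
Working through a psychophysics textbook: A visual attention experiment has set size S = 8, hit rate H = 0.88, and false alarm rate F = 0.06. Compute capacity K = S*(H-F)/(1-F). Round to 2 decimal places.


K = S * (H - F) / (1 - F)
H - F = 0.82
1 - F = 0.94
K = 8 * 0.82 / 0.94
= 6.98


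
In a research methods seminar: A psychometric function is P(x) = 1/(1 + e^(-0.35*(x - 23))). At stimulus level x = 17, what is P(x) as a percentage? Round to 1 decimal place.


P(x) = 1/(1 + e^(-0.35*(17 - 23)))
Exponent = -0.35 * -6 = 2.1
e^(2.1) = 8.16617
P = 1/(1 + 8.16617) = 0.109097
Percentage = 10.9


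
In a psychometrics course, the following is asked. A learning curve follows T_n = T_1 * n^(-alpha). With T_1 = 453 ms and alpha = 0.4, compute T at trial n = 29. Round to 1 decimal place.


T_n = 453 * 29^(-0.4)
29^(-0.4) = 0.26004
T_n = 453 * 0.26004
= 117.8 ms


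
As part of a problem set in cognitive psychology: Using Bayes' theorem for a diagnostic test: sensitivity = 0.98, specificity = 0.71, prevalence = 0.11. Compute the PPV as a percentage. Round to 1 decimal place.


PPV = (sens * prev) / (sens * prev + (1-spec) * (1-prev))
Numerator = 0.98 * 0.11 = 0.1078
P(positive and no disease) = (1 - spec) * (1 - prev) = (1 - 0.71) * (1 - 0.11) = 0.2581
Denominator = 0.1078 + 0.2581 = 0.3659
PPV = 0.1078 / 0.3659 = 0.294616
As percentage = 29.5


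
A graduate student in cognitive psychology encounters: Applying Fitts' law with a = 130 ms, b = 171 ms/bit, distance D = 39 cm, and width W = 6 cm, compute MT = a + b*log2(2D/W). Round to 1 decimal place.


MT = 130 + 171 * log2(2*39/6)
2D/W = 13.0
log2(13.0) = 3.7004
MT = 130 + 171 * 3.7004
= 762.8 ms


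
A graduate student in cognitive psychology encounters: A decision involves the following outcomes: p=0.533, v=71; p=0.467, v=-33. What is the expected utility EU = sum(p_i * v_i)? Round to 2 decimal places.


EU = sum(p_i * v_i)
0.533 * 71 = 37.843
0.467 * -33 = -15.411
EU = 37.843 + -15.411
= 22.43


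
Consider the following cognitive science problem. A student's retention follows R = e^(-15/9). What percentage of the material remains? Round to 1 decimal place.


R = e^(-t/S)
-t/S = -15/9 = -1.666667
R = e^(-1.666667) = 0.188876
Percentage = 0.188876 * 100
= 18.9


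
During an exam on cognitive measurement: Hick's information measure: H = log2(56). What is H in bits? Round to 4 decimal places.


H = log2(n)
H = log2(56)
= 5.8074


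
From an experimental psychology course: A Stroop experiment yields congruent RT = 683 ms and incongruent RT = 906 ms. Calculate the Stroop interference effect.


Stroop effect = RT(incongruent) - RT(congruent)
= 906 - 683
= 223 ms


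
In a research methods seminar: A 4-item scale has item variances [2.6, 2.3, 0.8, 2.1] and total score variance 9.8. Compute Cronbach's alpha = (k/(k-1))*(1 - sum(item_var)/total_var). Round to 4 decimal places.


alpha = (k/(k-1)) * (1 - sum(s_i^2)/s_total^2)
sum(item variances) = 7.8
k/(k-1) = 4/3 = 1.333333
1 - 7.8/9.8 = 1 - 0.795918 = 0.204082
alpha = 1.333333 * 0.204082
= 0.2721


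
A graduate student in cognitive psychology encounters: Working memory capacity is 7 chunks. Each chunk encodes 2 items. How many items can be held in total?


Total items = chunks * items_per_chunk
= 7 * 2
= 14


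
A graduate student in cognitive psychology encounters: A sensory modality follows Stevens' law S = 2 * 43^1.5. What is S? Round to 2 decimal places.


S = 2 * 43^1.5
43^1.5 = 281.9699
S = 2 * 281.9699
= 563.94


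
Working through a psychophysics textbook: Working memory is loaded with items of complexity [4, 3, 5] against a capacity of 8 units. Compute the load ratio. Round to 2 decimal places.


Total complexity = 4 + 3 + 5 = 12
Load = total / capacity = 12 / 8
= 1.50


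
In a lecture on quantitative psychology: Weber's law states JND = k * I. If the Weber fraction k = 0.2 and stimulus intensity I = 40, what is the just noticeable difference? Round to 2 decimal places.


JND = k * I
JND = 0.2 * 40
= 8.00


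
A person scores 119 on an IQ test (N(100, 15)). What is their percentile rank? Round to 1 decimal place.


z = (IQ - mean) / SD
z = (119 - 100) / 15 = 1.2667
Percentile = Phi(1.2667) * 100
Phi(1.2667) = 0.897369
= 89.7


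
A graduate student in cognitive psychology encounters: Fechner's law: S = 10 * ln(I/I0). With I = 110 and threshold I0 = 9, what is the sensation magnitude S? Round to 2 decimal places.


S = 10 * ln(110/9)
I/I0 = 12.222222
ln(12.222222) = 2.5033
S = 10 * 2.5033
= 25.03


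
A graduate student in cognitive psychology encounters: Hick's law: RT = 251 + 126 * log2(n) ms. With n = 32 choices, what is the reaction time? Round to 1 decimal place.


RT = 251 + 126 * log2(32)
log2(32) = 5.0
RT = 251 + 126 * 5.0
= 251 + 630.0
= 881.0 ms


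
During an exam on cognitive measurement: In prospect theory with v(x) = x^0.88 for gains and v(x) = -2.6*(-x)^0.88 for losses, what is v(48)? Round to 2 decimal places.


Since x = 48 >= 0, use v(x) = x^0.88
48^0.88 = 30.1642
v(48) = 30.16


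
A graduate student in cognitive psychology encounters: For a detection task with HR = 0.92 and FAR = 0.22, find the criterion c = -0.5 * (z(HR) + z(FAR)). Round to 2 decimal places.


c = -0.5 * (z(HR) + z(FAR))
z(0.92) = 1.4051
z(0.22) = -0.7722
c = -0.5 * (1.4051 + -0.7722)
= -0.5 * 0.6329
= -0.32


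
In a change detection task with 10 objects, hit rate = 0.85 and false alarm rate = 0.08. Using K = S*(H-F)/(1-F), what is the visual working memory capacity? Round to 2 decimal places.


K = S * (H - F) / (1 - F)
H - F = 0.77
1 - F = 0.92
K = 10 * 0.77 / 0.92
= 8.37


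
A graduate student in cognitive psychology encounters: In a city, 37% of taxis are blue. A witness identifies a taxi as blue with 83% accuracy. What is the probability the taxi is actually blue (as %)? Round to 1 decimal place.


P(blue | says blue) = P(says blue | blue)*P(blue) / [P(says blue | blue)*P(blue) + P(says blue | not blue)*P(not blue)]
Numerator = 0.83 * 0.37 = 0.3071
False identification = 0.17 * 0.63 = 0.1071
P = 0.3071 / (0.3071 + 0.1071)
= 0.3071 / 0.4142
As percentage = 74.1


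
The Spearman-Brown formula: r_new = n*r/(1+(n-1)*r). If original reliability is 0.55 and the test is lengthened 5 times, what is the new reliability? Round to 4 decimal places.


r_new = n*r / (1 + (n-1)*r)
Numerator = 5 * 0.55 = 2.75
Denominator = 1 + 4 * 0.55 = 3.2
r_new = 2.75 / 3.2
= 0.8594
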